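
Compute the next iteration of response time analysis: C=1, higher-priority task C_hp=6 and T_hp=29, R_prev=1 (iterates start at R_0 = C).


R_next = C + ceil(R_prev / T_hp) * C_hp
ceil(1 / 29) = ceil(0.0345) = 1
Interference = 1 * 6 = 6
R_next = 1 + 6 = 7

7


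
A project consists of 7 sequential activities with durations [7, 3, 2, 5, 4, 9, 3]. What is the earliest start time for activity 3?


Activity 3 starts after activities 1 through 2 complete.
Predecessor durations: [7, 3]
ES = 7 + 3 = 10

10


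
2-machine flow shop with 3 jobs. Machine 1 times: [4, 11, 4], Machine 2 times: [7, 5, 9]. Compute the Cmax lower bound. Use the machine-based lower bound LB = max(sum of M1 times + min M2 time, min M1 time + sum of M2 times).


LB1 = sum(M1 times) + min(M2 times) = 19 + 5 = 24
LB2 = min(M1 times) + sum(M2 times) = 4 + 21 = 25
Lower bound = max(LB1, LB2) = max(24, 25) = 25

25


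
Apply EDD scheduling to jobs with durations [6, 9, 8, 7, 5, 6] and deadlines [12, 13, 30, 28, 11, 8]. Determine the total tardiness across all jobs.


Sort by due date (EDD order): [(6, 8), (5, 11), (6, 12), (9, 13), (7, 28), (8, 30)]
Compute completion times and tardiness:
  Job 1: p=6, d=8, C=6, tardiness=max(0,6-8)=0
  Job 2: p=5, d=11, C=11, tardiness=max(0,11-11)=0
  Job 3: p=6, d=12, C=17, tardiness=max(0,17-12)=5
  Job 4: p=9, d=13, C=26, tardiness=max(0,26-13)=13
  Job 5: p=7, d=28, C=33, tardiness=max(0,33-28)=5
  Job 6: p=8, d=30, C=41, tardiness=max(0,41-30)=11
Total tardiness = 34

34


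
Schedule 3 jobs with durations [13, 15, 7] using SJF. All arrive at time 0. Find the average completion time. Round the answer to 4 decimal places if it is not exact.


SJF order (ascending): [7, 13, 15]
Completion times:
  Job 1: burst=7, C=7
  Job 2: burst=13, C=20
  Job 3: burst=15, C=35
Average completion = 62/3 = 20.6667

20.6667


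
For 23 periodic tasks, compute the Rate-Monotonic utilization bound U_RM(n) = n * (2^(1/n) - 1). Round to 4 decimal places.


Compute 2^(1/23) = 1.0305955448
Subtract 1: 1.0305955448 - 1 = 0.0305955448
Multiply by n: 23 * 0.0305955448 = 0.7036975304
Round to 4 dp: 0.7037

0.7037


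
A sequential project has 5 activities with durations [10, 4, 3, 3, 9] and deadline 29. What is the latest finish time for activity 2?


LF(activity 2) = deadline - sum of successor durations
Successors: activities 3 through 5 with durations [3, 3, 9]
Sum of successor durations = 15
LF = 29 - 15 = 14

14


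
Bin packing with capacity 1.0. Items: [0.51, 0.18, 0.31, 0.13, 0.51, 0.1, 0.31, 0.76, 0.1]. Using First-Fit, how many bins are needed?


Place items sequentially using First-Fit:
  Item 0.51 -> new Bin 1
  Item 0.18 -> Bin 1 (now 0.69)
  Item 0.31 -> Bin 1 (now 1.0)
  Item 0.13 -> new Bin 2
  Item 0.51 -> Bin 2 (now 0.64)
  Item 0.1 -> Bin 2 (now 0.74)
  Item 0.31 -> new Bin 3
  Item 0.76 -> new Bin 4
  Item 0.1 -> Bin 2 (now 0.84)
Total bins used = 4

4


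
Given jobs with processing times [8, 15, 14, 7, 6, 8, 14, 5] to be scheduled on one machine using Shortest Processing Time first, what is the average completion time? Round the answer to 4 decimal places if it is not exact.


Sort jobs by processing time (SPT order): [5, 6, 7, 8, 8, 14, 14, 15]
Compute completion times sequentially:
  Job 1: processing = 5, completes at 5
  Job 2: processing = 6, completes at 11
  Job 3: processing = 7, completes at 18
  Job 4: processing = 8, completes at 26
  Job 5: processing = 8, completes at 34
  Job 6: processing = 14, completes at 48
  Job 7: processing = 14, completes at 62
  Job 8: processing = 15, completes at 77
Sum of completion times = 281
Average completion time = 281/8 = 35.125

35.125


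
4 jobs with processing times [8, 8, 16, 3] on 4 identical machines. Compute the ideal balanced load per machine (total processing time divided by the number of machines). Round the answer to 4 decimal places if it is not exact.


Total processing time = 8 + 8 + 16 + 3 = 35
Number of machines = 4
Ideal balanced load = 35 / 4 = 8.75

8.75


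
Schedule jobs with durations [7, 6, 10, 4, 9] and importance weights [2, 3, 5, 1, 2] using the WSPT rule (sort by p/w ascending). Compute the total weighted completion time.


Compute p/w ratios and sort ascending (WSPT): [(6, 3), (10, 5), (7, 2), (4, 1), (9, 2)]
Compute weighted completion times:
  Job (p=6,w=3): C=6, w*C=3*6=18
  Job (p=10,w=5): C=16, w*C=5*16=80
  Job (p=7,w=2): C=23, w*C=2*23=46
  Job (p=4,w=1): C=27, w*C=1*27=27
  Job (p=9,w=2): C=36, w*C=2*36=72
Total weighted completion time = 243

243


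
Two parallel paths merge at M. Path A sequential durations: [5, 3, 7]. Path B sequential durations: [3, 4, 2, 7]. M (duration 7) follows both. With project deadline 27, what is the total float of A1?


Forward pass: ES(A1) = sum of predecessors on chain A = 0
EF = ES + duration = 0 + 5 = 5
Backward pass: LF(M) = deadline = 27; LS(M) = 27 - 7 = 20
LF(A1) = LS(M) - sum(successors on chain A) = 20 - 10 = 10
LS = LF - duration = 10 - 5 = 5
Total float = LS - ES = 5 - 0 = 5

5


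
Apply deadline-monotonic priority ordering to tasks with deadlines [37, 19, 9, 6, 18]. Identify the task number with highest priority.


Sort tasks by relative deadline (ascending):
  Task 4: deadline = 6
  Task 3: deadline = 9
  Task 5: deadline = 18
  Task 2: deadline = 19
  Task 1: deadline = 37
Priority order (highest first): [4, 3, 5, 2, 1]
Highest priority task = 4

4


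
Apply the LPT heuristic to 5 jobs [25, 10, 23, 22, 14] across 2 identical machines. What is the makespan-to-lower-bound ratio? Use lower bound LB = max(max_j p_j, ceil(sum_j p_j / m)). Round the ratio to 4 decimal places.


LPT order: [25, 23, 22, 14, 10]
Machine loads after assignment: [49, 45]
LPT makespan = 49
Lower bound = max(max_job, ceil(total/2)) = max(25, 47) = 47
Ratio = 49 / 47 = 1.0426

1.0426


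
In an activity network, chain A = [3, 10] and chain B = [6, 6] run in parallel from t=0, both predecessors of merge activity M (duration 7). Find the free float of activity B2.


ES(B2) = sum of predecessors on chain B = 6
EF(B2) = ES + duration = 6 + 6 = 12
Successor of B2 is M. ES(M) = max(sum(A), sum(B)) = max(13, 12) = 13
Free float = ES(successor) - EF(current) = 13 - 12 = 1

1


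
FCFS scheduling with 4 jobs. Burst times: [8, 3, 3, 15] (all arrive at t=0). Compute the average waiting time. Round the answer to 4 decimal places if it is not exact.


FCFS order (as given): [8, 3, 3, 15]
Waiting times:
  Job 1: wait = 0
  Job 2: wait = 8
  Job 3: wait = 11
  Job 4: wait = 14
Sum of waiting times = 33
Average waiting time = 33/4 = 8.25

8.25


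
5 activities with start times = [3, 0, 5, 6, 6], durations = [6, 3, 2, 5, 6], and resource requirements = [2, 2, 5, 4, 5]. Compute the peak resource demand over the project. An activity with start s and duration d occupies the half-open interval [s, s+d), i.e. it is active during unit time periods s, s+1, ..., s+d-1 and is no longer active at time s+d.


Each activity i is active on [start_i, start_i + duration_i).
Compute total resource usage per time slot:
  t=0: active resources = [2], total = 2
  t=1: active resources = [2], total = 2
  t=2: active resources = [2], total = 2
  t=3: active resources = [2], total = 2
  t=4: active resources = [2], total = 2
  t=5: active resources = [2, 5], total = 7
  t=6: active resources = [2, 5, 4, 5], total = 16
  t=7: active resources = [2, 4, 5], total = 11
  t=8: active resources = [2, 4, 5], total = 11
  t=9: active resources = [4, 5], total = 9
  t=10: active resources = [4, 5], total = 9
  t=11: active resources = [5], total = 5
Peak resource demand = 16

16


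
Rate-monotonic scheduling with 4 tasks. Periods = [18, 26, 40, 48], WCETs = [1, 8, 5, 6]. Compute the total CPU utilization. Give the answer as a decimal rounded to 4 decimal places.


Compute individual utilizations (exact fractions):
  Task 1: C/T = 1/18 (approx. 0.0556)
  Task 2: C/T = 8/26 = 4/13 (approx. 0.3077)
  Task 3: C/T = 5/40 = 1/8 (approx. 0.125)
  Task 4: C/T = 6/48 = 1/8 (approx. 0.125)
Total utilization U = 1/18 + 4/13 + 1/8 + 1/8 = 287/468
Rounded to 4 decimal places: U = 0.6132
RM (Liu & Layland) bound for 4 tasks = 0.756828; compare with U = 287/468 (approx. 0.613248)
U <= bound, so schedulable by RM sufficient condition.

0.6132


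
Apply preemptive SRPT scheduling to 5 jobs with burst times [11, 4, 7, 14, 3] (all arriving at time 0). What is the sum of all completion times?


Since all jobs arrive at t=0, SRPT equals SPT ordering.
SPT order: [3, 4, 7, 11, 14]
Completion times:
  Job 1: p=3, C=3
  Job 2: p=4, C=7
  Job 3: p=7, C=14
  Job 4: p=11, C=25
  Job 5: p=14, C=39
Total completion time = 3 + 7 + 14 + 25 + 39 = 88

88


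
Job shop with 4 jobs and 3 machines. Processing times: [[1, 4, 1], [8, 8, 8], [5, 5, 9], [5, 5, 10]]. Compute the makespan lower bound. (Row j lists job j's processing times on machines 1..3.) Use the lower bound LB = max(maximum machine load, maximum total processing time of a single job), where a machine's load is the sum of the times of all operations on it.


Machine loads:
  Machine 1: 1 + 8 + 5 + 5 = 19
  Machine 2: 4 + 8 + 5 + 5 = 22
  Machine 3: 1 + 8 + 9 + 10 = 28
Max machine load = 28
Job totals:
  Job 1: 6
  Job 2: 24
  Job 3: 19
  Job 4: 20
Max job total = 24
Lower bound = max(28, 24) = 28

28


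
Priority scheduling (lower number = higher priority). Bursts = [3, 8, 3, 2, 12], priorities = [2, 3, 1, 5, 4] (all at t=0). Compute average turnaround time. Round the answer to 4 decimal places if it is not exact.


Sort by priority (ascending = highest first):
Order: [(1, 3), (2, 3), (3, 8), (4, 12), (5, 2)]
Completion times:
  Priority 1, burst=3, C=3
  Priority 2, burst=3, C=6
  Priority 3, burst=8, C=14
  Priority 4, burst=12, C=26
  Priority 5, burst=2, C=28
Average turnaround = 77/5 = 15.4

15.4


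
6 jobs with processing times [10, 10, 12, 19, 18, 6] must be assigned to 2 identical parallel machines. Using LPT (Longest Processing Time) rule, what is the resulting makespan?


Sort jobs in decreasing order (LPT): [19, 18, 12, 10, 10, 6]
Assign each job to the least loaded machine:
  Machine 1: jobs [19, 10, 10], load = 39
  Machine 2: jobs [18, 12, 6], load = 36
Makespan = max load = 39

39


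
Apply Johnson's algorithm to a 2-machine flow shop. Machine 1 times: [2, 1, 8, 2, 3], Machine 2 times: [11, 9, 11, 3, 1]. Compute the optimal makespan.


Apply Johnson's rule:
  Group 1 (a <= b): [(2, 1, 9), (1, 2, 11), (4, 2, 3), (3, 8, 11)]
  Group 2 (a > b): [(5, 3, 1)]
Optimal job order: [2, 1, 4, 3, 5]
Schedule:
  Job 2: M1 done at 1, M2 done at 10
  Job 1: M1 done at 3, M2 done at 21
  Job 4: M1 done at 5, M2 done at 24
  Job 3: M1 done at 13, M2 done at 35
  Job 5: M1 done at 16, M2 done at 36
Makespan = 36

36


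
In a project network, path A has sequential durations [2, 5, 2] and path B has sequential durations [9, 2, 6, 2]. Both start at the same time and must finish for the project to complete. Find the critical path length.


Path A total = 2 + 5 + 2 = 9
Path B total = 9 + 2 + 6 + 2 = 19
Critical path = longest path = max(9, 19) = 19

19


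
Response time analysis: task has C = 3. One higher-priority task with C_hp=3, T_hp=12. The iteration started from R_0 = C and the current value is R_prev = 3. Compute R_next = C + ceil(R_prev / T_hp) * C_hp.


R_next = C + ceil(R_prev / T_hp) * C_hp
ceil(3 / 12) = ceil(0.25) = 1
Interference = 1 * 3 = 3
R_next = 3 + 3 = 6

6


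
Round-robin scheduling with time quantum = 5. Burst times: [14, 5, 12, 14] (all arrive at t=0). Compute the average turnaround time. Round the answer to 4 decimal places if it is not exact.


Time quantum = 5
Execution trace:
  J1 runs 5 units, time = 5
  J2 runs 5 units, time = 10
  J3 runs 5 units, time = 15
  J4 runs 5 units, time = 20
  J1 runs 5 units, time = 25
  J3 runs 5 units, time = 30
  J4 runs 5 units, time = 35
  J1 runs 4 units, time = 39
  J3 runs 2 units, time = 41
  J4 runs 4 units, time = 45
Finish times: [39, 10, 41, 45]
Average turnaround = 135/4 = 33.75

33.75


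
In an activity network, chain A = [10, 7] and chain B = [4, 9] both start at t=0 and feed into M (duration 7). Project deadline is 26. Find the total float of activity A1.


Forward pass: ES(A1) = sum of predecessors on chain A = 0
EF = ES + duration = 0 + 10 = 10
Backward pass: LF(M) = deadline = 26; LS(M) = 26 - 7 = 19
LF(A1) = LS(M) - sum(successors on chain A) = 19 - 7 = 12
LS = LF - duration = 12 - 10 = 2
Total float = LS - ES = 2 - 0 = 2

2


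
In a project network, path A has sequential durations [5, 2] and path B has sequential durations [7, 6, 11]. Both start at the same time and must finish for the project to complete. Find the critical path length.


Path A total = 5 + 2 = 7
Path B total = 7 + 6 + 11 = 24
Critical path = longest path = max(7, 24) = 24

24


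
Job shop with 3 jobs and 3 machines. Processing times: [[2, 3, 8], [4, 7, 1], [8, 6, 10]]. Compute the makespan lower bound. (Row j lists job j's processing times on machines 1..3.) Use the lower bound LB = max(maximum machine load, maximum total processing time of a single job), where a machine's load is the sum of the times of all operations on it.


Machine loads:
  Machine 1: 2 + 4 + 8 = 14
  Machine 2: 3 + 7 + 6 = 16
  Machine 3: 8 + 1 + 10 = 19
Max machine load = 19
Job totals:
  Job 1: 13
  Job 2: 12
  Job 3: 24
Max job total = 24
Lower bound = max(19, 24) = 24

24


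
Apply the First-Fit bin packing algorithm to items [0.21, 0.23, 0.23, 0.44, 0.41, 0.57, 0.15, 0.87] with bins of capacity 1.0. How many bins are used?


Place items sequentially using First-Fit:
  Item 0.21 -> new Bin 1
  Item 0.23 -> Bin 1 (now 0.44)
  Item 0.23 -> Bin 1 (now 0.67)
  Item 0.44 -> new Bin 2
  Item 0.41 -> Bin 2 (now 0.85)
  Item 0.57 -> new Bin 3
  Item 0.15 -> Bin 1 (now 0.82)
  Item 0.87 -> new Bin 4
Total bins used = 4

4


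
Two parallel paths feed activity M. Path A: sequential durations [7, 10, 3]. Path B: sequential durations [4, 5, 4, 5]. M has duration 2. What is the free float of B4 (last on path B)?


ES(B4) = sum of predecessors on chain B = 13
EF(B4) = ES + duration = 13 + 5 = 18
Successor of B4 is M. ES(M) = max(sum(A), sum(B)) = max(20, 18) = 20
Free float = ES(successor) - EF(current) = 20 - 18 = 2

2


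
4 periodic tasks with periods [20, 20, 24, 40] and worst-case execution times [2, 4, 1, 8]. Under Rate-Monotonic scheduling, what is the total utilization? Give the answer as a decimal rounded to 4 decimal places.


Compute individual utilizations (exact fractions):
  Task 1: C/T = 2/20 = 1/10 (approx. 0.1)
  Task 2: C/T = 4/20 = 1/5 (approx. 0.2)
  Task 3: C/T = 1/24 (approx. 0.0417)
  Task 4: C/T = 8/40 = 1/5 (approx. 0.2)
Total utilization U = 1/10 + 1/5 + 1/24 + 1/5 = 13/24
Rounded to 4 decimal places: U = 0.5417
RM (Liu & Layland) bound for 4 tasks = 0.756828; compare with U = 13/24 (approx. 0.541667)
U <= bound, so schedulable by RM sufficient condition.

0.5417


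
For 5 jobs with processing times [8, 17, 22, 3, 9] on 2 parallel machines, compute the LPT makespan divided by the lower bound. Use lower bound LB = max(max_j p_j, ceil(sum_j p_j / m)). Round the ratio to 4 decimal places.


LPT order: [22, 17, 9, 8, 3]
Machine loads after assignment: [30, 29]
LPT makespan = 30
Lower bound = max(max_job, ceil(total/2)) = max(22, 30) = 30
Ratio = 30 / 30 = 1.0

1.0


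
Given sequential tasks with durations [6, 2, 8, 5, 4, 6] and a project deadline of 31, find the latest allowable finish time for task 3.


LF(activity 3) = deadline - sum of successor durations
Successors: activities 4 through 6 with durations [5, 4, 6]
Sum of successor durations = 15
LF = 31 - 15 = 16

16


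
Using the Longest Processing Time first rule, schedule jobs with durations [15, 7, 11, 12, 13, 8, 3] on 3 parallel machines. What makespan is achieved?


Sort jobs in decreasing order (LPT): [15, 13, 12, 11, 8, 7, 3]
Assign each job to the least loaded machine:
  Machine 1: jobs [15, 7], load = 22
  Machine 2: jobs [13, 8, 3], load = 24
  Machine 3: jobs [12, 11], load = 23
Makespan = max load = 24

24


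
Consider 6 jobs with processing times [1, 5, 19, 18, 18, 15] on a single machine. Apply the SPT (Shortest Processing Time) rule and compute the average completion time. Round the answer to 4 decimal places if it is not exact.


Sort jobs by processing time (SPT order): [1, 5, 15, 18, 18, 19]
Compute completion times sequentially:
  Job 1: processing = 1, completes at 1
  Job 2: processing = 5, completes at 6
  Job 3: processing = 15, completes at 21
  Job 4: processing = 18, completes at 39
  Job 5: processing = 18, completes at 57
  Job 6: processing = 19, completes at 76
Sum of completion times = 200
Average completion time = 200/6 = 33.3333

33.3333


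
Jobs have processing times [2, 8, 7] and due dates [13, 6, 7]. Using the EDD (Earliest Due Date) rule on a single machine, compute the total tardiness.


Sort by due date (EDD order): [(8, 6), (7, 7), (2, 13)]
Compute completion times and tardiness:
  Job 1: p=8, d=6, C=8, tardiness=max(0,8-6)=2
  Job 2: p=7, d=7, C=15, tardiness=max(0,15-7)=8
  Job 3: p=2, d=13, C=17, tardiness=max(0,17-13)=4
Total tardiness = 14

14


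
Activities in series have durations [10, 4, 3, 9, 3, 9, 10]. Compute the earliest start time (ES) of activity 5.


Activity 5 starts after activities 1 through 4 complete.
Predecessor durations: [10, 4, 3, 9]
ES = 10 + 4 + 3 + 9 = 26

26


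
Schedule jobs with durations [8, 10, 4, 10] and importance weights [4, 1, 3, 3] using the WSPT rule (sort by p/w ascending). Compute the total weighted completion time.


Compute p/w ratios and sort ascending (WSPT): [(4, 3), (8, 4), (10, 3), (10, 1)]
Compute weighted completion times:
  Job (p=4,w=3): C=4, w*C=3*4=12
  Job (p=8,w=4): C=12, w*C=4*12=48
  Job (p=10,w=3): C=22, w*C=3*22=66
  Job (p=10,w=1): C=32, w*C=1*32=32
Total weighted completion time = 158

158


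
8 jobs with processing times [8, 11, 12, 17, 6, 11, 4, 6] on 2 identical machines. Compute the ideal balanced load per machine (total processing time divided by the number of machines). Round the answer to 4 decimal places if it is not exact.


Total processing time = 8 + 11 + 12 + 17 + 6 + 11 + 4 + 6 = 75
Number of machines = 2
Ideal balanced load = 75 / 2 = 37.5

37.5


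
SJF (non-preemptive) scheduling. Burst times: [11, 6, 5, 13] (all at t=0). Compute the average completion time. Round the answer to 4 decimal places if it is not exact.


SJF order (ascending): [5, 6, 11, 13]
Completion times:
  Job 1: burst=5, C=5
  Job 2: burst=6, C=11
  Job 3: burst=11, C=22
  Job 4: burst=13, C=35
Average completion = 73/4 = 18.25

18.25


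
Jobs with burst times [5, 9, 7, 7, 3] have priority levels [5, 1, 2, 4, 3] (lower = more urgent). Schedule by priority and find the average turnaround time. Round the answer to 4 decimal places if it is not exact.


Sort by priority (ascending = highest first):
Order: [(1, 9), (2, 7), (3, 3), (4, 7), (5, 5)]
Completion times:
  Priority 1, burst=9, C=9
  Priority 2, burst=7, C=16
  Priority 3, burst=3, C=19
  Priority 4, burst=7, C=26
  Priority 5, burst=5, C=31
Average turnaround = 101/5 = 20.2

20.2


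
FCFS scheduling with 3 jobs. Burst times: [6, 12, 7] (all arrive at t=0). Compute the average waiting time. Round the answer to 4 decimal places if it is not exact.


FCFS order (as given): [6, 12, 7]
Waiting times:
  Job 1: wait = 0
  Job 2: wait = 6
  Job 3: wait = 18
Sum of waiting times = 24
Average waiting time = 24/3 = 8.0

8.0


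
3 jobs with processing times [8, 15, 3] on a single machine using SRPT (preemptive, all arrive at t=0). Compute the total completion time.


Since all jobs arrive at t=0, SRPT equals SPT ordering.
SPT order: [3, 8, 15]
Completion times:
  Job 1: p=3, C=3
  Job 2: p=8, C=11
  Job 3: p=15, C=26
Total completion time = 3 + 11 + 26 = 40

40


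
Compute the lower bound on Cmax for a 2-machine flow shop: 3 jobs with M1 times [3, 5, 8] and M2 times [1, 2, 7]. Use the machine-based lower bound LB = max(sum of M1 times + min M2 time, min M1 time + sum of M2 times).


LB1 = sum(M1 times) + min(M2 times) = 16 + 1 = 17
LB2 = min(M1 times) + sum(M2 times) = 3 + 10 = 13
Lower bound = max(LB1, LB2) = max(17, 13) = 17

17


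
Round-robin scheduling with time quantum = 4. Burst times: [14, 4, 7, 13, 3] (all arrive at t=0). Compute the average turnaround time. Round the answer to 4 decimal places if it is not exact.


Time quantum = 4
Execution trace:
  J1 runs 4 units, time = 4
  J2 runs 4 units, time = 8
  J3 runs 4 units, time = 12
  J4 runs 4 units, time = 16
  J5 runs 3 units, time = 19
  J1 runs 4 units, time = 23
  J3 runs 3 units, time = 26
  J4 runs 4 units, time = 30
  J1 runs 4 units, time = 34
  J4 runs 4 units, time = 38
  J1 runs 2 units, time = 40
  J4 runs 1 units, time = 41
Finish times: [40, 8, 26, 41, 19]
Average turnaround = 134/5 = 26.8

26.8


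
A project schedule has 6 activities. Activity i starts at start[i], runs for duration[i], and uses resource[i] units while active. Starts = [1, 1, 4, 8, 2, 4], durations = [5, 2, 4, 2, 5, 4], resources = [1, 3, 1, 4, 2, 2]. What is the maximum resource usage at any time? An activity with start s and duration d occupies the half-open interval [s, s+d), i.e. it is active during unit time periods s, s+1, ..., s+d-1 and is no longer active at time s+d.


Each activity i is active on [start_i, start_i + duration_i).
Compute total resource usage per time slot:
  t=0: active resources = [], total = 0
  t=1: active resources = [1, 3], total = 4
  t=2: active resources = [1, 3, 2], total = 6
  t=3: active resources = [1, 2], total = 3
  t=4: active resources = [1, 1, 2, 2], total = 6
  t=5: active resources = [1, 1, 2, 2], total = 6
  t=6: active resources = [1, 2, 2], total = 5
  t=7: active resources = [1, 2], total = 3
  t=8: active resources = [4], total = 4
  t=9: active resources = [4], total = 4
Peak resource demand = 6

6


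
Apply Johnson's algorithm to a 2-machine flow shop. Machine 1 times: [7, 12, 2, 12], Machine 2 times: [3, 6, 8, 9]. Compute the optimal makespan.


Apply Johnson's rule:
  Group 1 (a <= b): [(3, 2, 8)]
  Group 2 (a > b): [(4, 12, 9), (2, 12, 6), (1, 7, 3)]
Optimal job order: [3, 4, 2, 1]
Schedule:
  Job 3: M1 done at 2, M2 done at 10
  Job 4: M1 done at 14, M2 done at 23
  Job 2: M1 done at 26, M2 done at 32
  Job 1: M1 done at 33, M2 done at 36
Makespan = 36

36


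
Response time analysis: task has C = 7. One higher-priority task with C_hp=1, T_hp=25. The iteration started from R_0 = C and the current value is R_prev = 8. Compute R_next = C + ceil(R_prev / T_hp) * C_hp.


R_next = C + ceil(R_prev / T_hp) * C_hp
ceil(8 / 25) = ceil(0.32) = 1
Interference = 1 * 1 = 1
R_next = 7 + 1 = 8
R_next = R_prev, so the iteration has converged (response time = 8).

8


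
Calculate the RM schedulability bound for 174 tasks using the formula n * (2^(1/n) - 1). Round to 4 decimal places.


Compute 2^(1/174) = 1.0039915496
Subtract 1: 1.0039915496 - 1 = 0.0039915496
Multiply by n: 174 * 0.0039915496 = 0.6945296304
Round to 4 dp: 0.6945

0.6945


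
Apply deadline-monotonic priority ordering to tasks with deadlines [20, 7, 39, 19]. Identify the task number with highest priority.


Sort tasks by relative deadline (ascending):
  Task 2: deadline = 7
  Task 4: deadline = 19
  Task 1: deadline = 20
  Task 3: deadline = 39
Priority order (highest first): [2, 4, 1, 3]
Highest priority task = 2

2


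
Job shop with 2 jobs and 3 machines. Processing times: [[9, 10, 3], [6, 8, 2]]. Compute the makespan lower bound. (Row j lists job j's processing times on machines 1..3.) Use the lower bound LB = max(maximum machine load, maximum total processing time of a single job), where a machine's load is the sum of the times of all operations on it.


Machine loads:
  Machine 1: 9 + 6 = 15
  Machine 2: 10 + 8 = 18
  Machine 3: 3 + 2 = 5
Max machine load = 18
Job totals:
  Job 1: 22
  Job 2: 16
Max job total = 22
Lower bound = max(18, 22) = 22

22


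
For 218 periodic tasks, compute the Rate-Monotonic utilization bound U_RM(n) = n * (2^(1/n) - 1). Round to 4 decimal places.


Compute 2^(1/218) = 1.0031846344
Subtract 1: 1.0031846344 - 1 = 0.0031846344
Multiply by n: 218 * 0.0031846344 = 0.6942502992
Round to 4 dp: 0.6943

0.6943


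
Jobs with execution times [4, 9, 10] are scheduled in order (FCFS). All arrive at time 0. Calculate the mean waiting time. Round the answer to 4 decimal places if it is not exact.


FCFS order (as given): [4, 9, 10]
Waiting times:
  Job 1: wait = 0
  Job 2: wait = 4
  Job 3: wait = 13
Sum of waiting times = 17
Average waiting time = 17/3 = 5.6667

5.6667


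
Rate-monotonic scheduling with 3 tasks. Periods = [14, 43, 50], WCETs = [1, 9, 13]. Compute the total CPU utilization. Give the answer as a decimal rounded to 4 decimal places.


Compute individual utilizations (exact fractions):
  Task 1: C/T = 1/14 (approx. 0.0714)
  Task 2: C/T = 9/43 (approx. 0.2093)
  Task 3: C/T = 13/50 (approx. 0.26)
Total utilization U = 1/14 + 9/43 + 13/50 = 4069/7525
Rounded to 4 decimal places: U = 0.5407
RM (Liu & Layland) bound for 3 tasks = 0.779763; compare with U = 4069/7525 (approx. 0.540731)
U <= bound, so schedulable by RM sufficient condition.

0.5407


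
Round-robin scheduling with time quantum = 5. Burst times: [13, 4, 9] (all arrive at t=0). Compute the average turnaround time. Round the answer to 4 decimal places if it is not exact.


Time quantum = 5
Execution trace:
  J1 runs 5 units, time = 5
  J2 runs 4 units, time = 9
  J3 runs 5 units, time = 14
  J1 runs 5 units, time = 19
  J3 runs 4 units, time = 23
  J1 runs 3 units, time = 26
Finish times: [26, 9, 23]
Average turnaround = 58/3 = 19.3333

19.3333


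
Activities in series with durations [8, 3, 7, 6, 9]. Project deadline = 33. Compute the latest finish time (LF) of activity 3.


LF(activity 3) = deadline - sum of successor durations
Successors: activities 4 through 5 with durations [6, 9]
Sum of successor durations = 15
LF = 33 - 15 = 18

18


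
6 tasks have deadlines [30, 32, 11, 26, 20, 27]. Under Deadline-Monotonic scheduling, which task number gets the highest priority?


Sort tasks by relative deadline (ascending):
  Task 3: deadline = 11
  Task 5: deadline = 20
  Task 4: deadline = 26
  Task 6: deadline = 27
  Task 1: deadline = 30
  Task 2: deadline = 32
Priority order (highest first): [3, 5, 4, 6, 1, 2]
Highest priority task = 3

3


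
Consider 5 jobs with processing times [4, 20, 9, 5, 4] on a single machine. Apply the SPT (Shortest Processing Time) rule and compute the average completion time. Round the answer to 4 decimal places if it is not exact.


Sort jobs by processing time (SPT order): [4, 4, 5, 9, 20]
Compute completion times sequentially:
  Job 1: processing = 4, completes at 4
  Job 2: processing = 4, completes at 8
  Job 3: processing = 5, completes at 13
  Job 4: processing = 9, completes at 22
  Job 5: processing = 20, completes at 42
Sum of completion times = 89
Average completion time = 89/5 = 17.8

17.8


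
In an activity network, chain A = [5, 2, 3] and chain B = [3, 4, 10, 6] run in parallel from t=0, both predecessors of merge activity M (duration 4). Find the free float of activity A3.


ES(A3) = sum of predecessors on chain A = 7
EF(A3) = ES + duration = 7 + 3 = 10
Successor of A3 is M. ES(M) = max(sum(A), sum(B)) = max(10, 23) = 23
Free float = ES(successor) - EF(current) = 23 - 10 = 13

13


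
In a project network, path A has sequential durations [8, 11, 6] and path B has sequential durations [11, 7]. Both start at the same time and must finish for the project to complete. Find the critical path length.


Path A total = 8 + 11 + 6 = 25
Path B total = 11 + 7 = 18
Critical path = longest path = max(25, 18) = 25

25


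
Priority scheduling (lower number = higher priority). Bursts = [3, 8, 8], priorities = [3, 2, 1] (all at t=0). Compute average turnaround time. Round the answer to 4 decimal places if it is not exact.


Sort by priority (ascending = highest first):
Order: [(1, 8), (2, 8), (3, 3)]
Completion times:
  Priority 1, burst=8, C=8
  Priority 2, burst=8, C=16
  Priority 3, burst=3, C=19
Average turnaround = 43/3 = 14.3333

14.3333


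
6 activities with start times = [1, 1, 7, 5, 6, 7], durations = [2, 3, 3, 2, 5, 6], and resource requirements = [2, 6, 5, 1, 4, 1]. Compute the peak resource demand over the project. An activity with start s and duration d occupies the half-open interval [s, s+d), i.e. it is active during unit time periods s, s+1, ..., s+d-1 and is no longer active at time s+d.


Each activity i is active on [start_i, start_i + duration_i).
Compute total resource usage per time slot:
  t=0: active resources = [], total = 0
  t=1: active resources = [2, 6], total = 8
  t=2: active resources = [2, 6], total = 8
  t=3: active resources = [6], total = 6
  t=4: active resources = [], total = 0
  t=5: active resources = [1], total = 1
  t=6: active resources = [1, 4], total = 5
  t=7: active resources = [5, 4, 1], total = 10
  t=8: active resources = [5, 4, 1], total = 10
  t=9: active resources = [5, 4, 1], total = 10
  t=10: active resources = [4, 1], total = 5
  t=11: active resources = [1], total = 1
  t=12: active resources = [1], total = 1
Peak resource demand = 10

10


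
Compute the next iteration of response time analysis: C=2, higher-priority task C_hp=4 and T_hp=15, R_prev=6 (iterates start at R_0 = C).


R_next = C + ceil(R_prev / T_hp) * C_hp
ceil(6 / 15) = ceil(0.4) = 1
Interference = 1 * 4 = 4
R_next = 2 + 4 = 6
R_next = R_prev, so the iteration has converged (response time = 6).

6


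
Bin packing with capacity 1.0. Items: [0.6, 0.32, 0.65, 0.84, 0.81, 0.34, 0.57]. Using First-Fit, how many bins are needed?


Place items sequentially using First-Fit:
  Item 0.6 -> new Bin 1
  Item 0.32 -> Bin 1 (now 0.92)
  Item 0.65 -> new Bin 2
  Item 0.84 -> new Bin 3
  Item 0.81 -> new Bin 4
  Item 0.34 -> Bin 2 (now 0.99)
  Item 0.57 -> new Bin 5
Total bins used = 5

5


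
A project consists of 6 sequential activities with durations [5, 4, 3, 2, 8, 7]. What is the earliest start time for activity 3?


Activity 3 starts after activities 1 through 2 complete.
Predecessor durations: [5, 4]
ES = 5 + 4 = 9

9


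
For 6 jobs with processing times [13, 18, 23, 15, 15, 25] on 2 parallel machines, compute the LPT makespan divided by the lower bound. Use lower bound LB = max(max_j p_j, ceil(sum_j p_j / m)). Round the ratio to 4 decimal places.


LPT order: [25, 23, 18, 15, 15, 13]
Machine loads after assignment: [55, 54]
LPT makespan = 55
Lower bound = max(max_job, ceil(total/2)) = max(25, 55) = 55
Ratio = 55 / 55 = 1.0

1.0


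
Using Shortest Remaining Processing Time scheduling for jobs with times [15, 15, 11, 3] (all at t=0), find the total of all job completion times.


Since all jobs arrive at t=0, SRPT equals SPT ordering.
SPT order: [3, 11, 15, 15]
Completion times:
  Job 1: p=3, C=3
  Job 2: p=11, C=14
  Job 3: p=15, C=29
  Job 4: p=15, C=44
Total completion time = 3 + 14 + 29 + 44 = 90

90


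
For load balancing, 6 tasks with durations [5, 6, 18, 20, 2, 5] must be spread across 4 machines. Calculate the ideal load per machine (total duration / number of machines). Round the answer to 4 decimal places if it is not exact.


Total processing time = 5 + 6 + 18 + 20 + 2 + 5 = 56
Number of machines = 4
Ideal balanced load = 56 / 4 = 14.0

14.0


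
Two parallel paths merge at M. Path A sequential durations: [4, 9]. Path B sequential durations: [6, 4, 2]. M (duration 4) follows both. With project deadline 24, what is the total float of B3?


Forward pass: ES(B3) = sum of predecessors on chain B = 10
EF = ES + duration = 10 + 2 = 12
Backward pass: LF(M) = deadline = 24; LS(M) = 24 - 4 = 20
LF(B3) = LS(M) - sum(successors on chain B) = 20 - 0 = 20
LS = LF - duration = 20 - 2 = 18
Total float = LS - ES = 18 - 10 = 8

8


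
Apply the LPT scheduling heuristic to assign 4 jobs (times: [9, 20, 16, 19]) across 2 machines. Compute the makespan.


Sort jobs in decreasing order (LPT): [20, 19, 16, 9]
Assign each job to the least loaded machine:
  Machine 1: jobs [20, 9], load = 29
  Machine 2: jobs [19, 16], load = 35
Makespan = max load = 35

35


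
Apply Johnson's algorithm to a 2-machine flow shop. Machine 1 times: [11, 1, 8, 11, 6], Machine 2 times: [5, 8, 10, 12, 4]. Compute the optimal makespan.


Apply Johnson's rule:
  Group 1 (a <= b): [(2, 1, 8), (3, 8, 10), (4, 11, 12)]
  Group 2 (a > b): [(1, 11, 5), (5, 6, 4)]
Optimal job order: [2, 3, 4, 1, 5]
Schedule:
  Job 2: M1 done at 1, M2 done at 9
  Job 3: M1 done at 9, M2 done at 19
  Job 4: M1 done at 20, M2 done at 32
  Job 1: M1 done at 31, M2 done at 37
  Job 5: M1 done at 37, M2 done at 41
Makespan = 41

41


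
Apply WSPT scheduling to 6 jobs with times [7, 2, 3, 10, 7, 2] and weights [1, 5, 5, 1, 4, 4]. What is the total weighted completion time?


Compute p/w ratios and sort ascending (WSPT): [(2, 5), (2, 4), (3, 5), (7, 4), (7, 1), (10, 1)]
Compute weighted completion times:
  Job (p=2,w=5): C=2, w*C=5*2=10
  Job (p=2,w=4): C=4, w*C=4*4=16
  Job (p=3,w=5): C=7, w*C=5*7=35
  Job (p=7,w=4): C=14, w*C=4*14=56
  Job (p=7,w=1): C=21, w*C=1*21=21
  Job (p=10,w=1): C=31, w*C=1*31=31
Total weighted completion time = 169

169


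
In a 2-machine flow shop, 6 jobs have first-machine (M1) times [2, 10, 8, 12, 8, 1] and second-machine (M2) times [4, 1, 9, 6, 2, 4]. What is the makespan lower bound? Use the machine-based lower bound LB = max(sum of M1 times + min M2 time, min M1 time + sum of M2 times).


LB1 = sum(M1 times) + min(M2 times) = 41 + 1 = 42
LB2 = min(M1 times) + sum(M2 times) = 1 + 26 = 27
Lower bound = max(LB1, LB2) = max(42, 27) = 42

42


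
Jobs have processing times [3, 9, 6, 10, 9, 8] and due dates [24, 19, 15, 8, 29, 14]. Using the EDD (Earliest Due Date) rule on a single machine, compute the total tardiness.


Sort by due date (EDD order): [(10, 8), (8, 14), (6, 15), (9, 19), (3, 24), (9, 29)]
Compute completion times and tardiness:
  Job 1: p=10, d=8, C=10, tardiness=max(0,10-8)=2
  Job 2: p=8, d=14, C=18, tardiness=max(0,18-14)=4
  Job 3: p=6, d=15, C=24, tardiness=max(0,24-15)=9
  Job 4: p=9, d=19, C=33, tardiness=max(0,33-19)=14
  Job 5: p=3, d=24, C=36, tardiness=max(0,36-24)=12
  Job 6: p=9, d=29, C=45, tardiness=max(0,45-29)=16
Total tardiness = 57

57


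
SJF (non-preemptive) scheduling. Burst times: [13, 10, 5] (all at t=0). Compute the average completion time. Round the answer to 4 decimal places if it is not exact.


SJF order (ascending): [5, 10, 13]
Completion times:
  Job 1: burst=5, C=5
  Job 2: burst=10, C=15
  Job 3: burst=13, C=28
Average completion = 48/3 = 16.0

16.0


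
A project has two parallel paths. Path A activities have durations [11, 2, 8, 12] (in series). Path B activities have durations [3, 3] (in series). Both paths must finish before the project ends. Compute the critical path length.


Path A total = 11 + 2 + 8 + 12 = 33
Path B total = 3 + 3 = 6
Critical path = longest path = max(33, 6) = 33

33


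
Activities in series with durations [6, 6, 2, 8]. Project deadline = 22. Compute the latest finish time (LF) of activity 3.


LF(activity 3) = deadline - sum of successor durations
Successors: activities 4 through 4 with durations [8]
Sum of successor durations = 8
LF = 22 - 8 = 14

14


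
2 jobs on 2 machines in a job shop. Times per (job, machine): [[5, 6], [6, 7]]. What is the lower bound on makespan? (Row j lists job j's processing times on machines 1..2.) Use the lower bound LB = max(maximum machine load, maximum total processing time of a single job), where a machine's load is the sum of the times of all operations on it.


Machine loads:
  Machine 1: 5 + 6 = 11
  Machine 2: 6 + 7 = 13
Max machine load = 13
Job totals:
  Job 1: 11
  Job 2: 13
Max job total = 13
Lower bound = max(13, 13) = 13

13


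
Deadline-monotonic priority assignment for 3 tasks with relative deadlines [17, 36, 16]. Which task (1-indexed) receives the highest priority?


Sort tasks by relative deadline (ascending):
  Task 3: deadline = 16
  Task 1: deadline = 17
  Task 2: deadline = 36
Priority order (highest first): [3, 1, 2]
Highest priority task = 3

3


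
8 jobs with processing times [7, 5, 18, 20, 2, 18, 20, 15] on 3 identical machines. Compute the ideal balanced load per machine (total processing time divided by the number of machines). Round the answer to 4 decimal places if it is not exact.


Total processing time = 7 + 5 + 18 + 20 + 2 + 18 + 20 + 15 = 105
Number of machines = 3
Ideal balanced load = 105 / 3 = 35.0

35.0


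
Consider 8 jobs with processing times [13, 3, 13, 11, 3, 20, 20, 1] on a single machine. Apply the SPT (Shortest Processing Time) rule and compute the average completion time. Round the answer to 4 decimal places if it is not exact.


Sort jobs by processing time (SPT order): [1, 3, 3, 11, 13, 13, 20, 20]
Compute completion times sequentially:
  Job 1: processing = 1, completes at 1
  Job 2: processing = 3, completes at 4
  Job 3: processing = 3, completes at 7
  Job 4: processing = 11, completes at 18
  Job 5: processing = 13, completes at 31
  Job 6: processing = 13, completes at 44
  Job 7: processing = 20, completes at 64
  Job 8: processing = 20, completes at 84
Sum of completion times = 253
Average completion time = 253/8 = 31.625

31.625


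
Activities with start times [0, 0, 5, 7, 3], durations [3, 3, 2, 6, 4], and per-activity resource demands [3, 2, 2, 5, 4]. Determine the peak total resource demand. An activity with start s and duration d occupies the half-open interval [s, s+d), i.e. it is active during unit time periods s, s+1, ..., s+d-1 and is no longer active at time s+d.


Each activity i is active on [start_i, start_i + duration_i).
Compute total resource usage per time slot:
  t=0: active resources = [3, 2], total = 5
  t=1: active resources = [3, 2], total = 5
  t=2: active resources = [3, 2], total = 5
  t=3: active resources = [4], total = 4
  t=4: active resources = [4], total = 4
  t=5: active resources = [2, 4], total = 6
  t=6: active resources = [2, 4], total = 6
  t=7: active resources = [5], total = 5
  t=8: active resources = [5], total = 5
  t=9: active resources = [5], total = 5
  t=10: active resources = [5], total = 5
  t=11: active resources = [5], total = 5
  t=12: active resources = [5], total = 5
Peak resource demand = 6

6


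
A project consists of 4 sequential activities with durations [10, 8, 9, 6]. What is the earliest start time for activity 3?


Activity 3 starts after activities 1 through 2 complete.
Predecessor durations: [10, 8]
ES = 10 + 8 = 18

18


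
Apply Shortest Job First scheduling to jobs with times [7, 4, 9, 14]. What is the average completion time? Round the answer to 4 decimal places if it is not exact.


SJF order (ascending): [4, 7, 9, 14]
Completion times:
  Job 1: burst=4, C=4
  Job 2: burst=7, C=11
  Job 3: burst=9, C=20
  Job 4: burst=14, C=34
Average completion = 69/4 = 17.25

17.25


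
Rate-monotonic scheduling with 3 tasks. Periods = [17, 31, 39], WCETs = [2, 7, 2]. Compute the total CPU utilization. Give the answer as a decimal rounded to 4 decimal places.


Compute individual utilizations (exact fractions):
  Task 1: C/T = 2/17 (approx. 0.1176)
  Task 2: C/T = 7/31 (approx. 0.2258)
  Task 3: C/T = 2/39 (approx. 0.0513)
Total utilization U = 2/17 + 7/31 + 2/39 = 8113/20553
Rounded to 4 decimal places: U = 0.3947
RM (Liu & Layland) bound for 3 tasks = 0.779763; compare with U = 8113/20553 (approx. 0.394736)
U <= bound, so schedulable by RM sufficient condition.

0.3947


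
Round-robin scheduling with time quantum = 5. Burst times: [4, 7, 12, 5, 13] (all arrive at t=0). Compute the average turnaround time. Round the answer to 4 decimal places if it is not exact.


Time quantum = 5
Execution trace:
  J1 runs 4 units, time = 4
  J2 runs 5 units, time = 9
  J3 runs 5 units, time = 14
  J4 runs 5 units, time = 19
  J5 runs 5 units, time = 24
  J2 runs 2 units, time = 26
  J3 runs 5 units, time = 31
  J5 runs 5 units, time = 36
  J3 runs 2 units, time = 38
  J5 runs 3 units, time = 41
Finish times: [4, 26, 38, 19, 41]
Average turnaround = 128/5 = 25.6

25.6
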